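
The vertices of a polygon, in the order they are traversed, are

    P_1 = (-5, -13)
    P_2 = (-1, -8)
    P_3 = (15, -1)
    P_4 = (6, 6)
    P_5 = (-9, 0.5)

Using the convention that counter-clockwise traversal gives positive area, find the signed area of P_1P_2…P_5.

210.25

Apply the surveyor's formula: 2A = Σ (x_i·y_{i+1} − x_{i+1}·y_i), indices taken mod 5.
Σ = (27) + (121) + (96) + (57) + (119.5) = 420.5
Signed area = Σ/2 = 210.25 (positive ⇒ counter-clockwise traversal).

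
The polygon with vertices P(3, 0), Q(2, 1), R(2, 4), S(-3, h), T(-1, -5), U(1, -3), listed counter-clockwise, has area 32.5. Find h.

4

The doubled signed area Σ (x_i y_{i+1} − x_{i+1} y_i) is linear in h.
With h=0 it equals 53; the coefficient of h is 3 (from the two edges through S).
So 3·h + 53 = 2·32.5 = 65 ⇒ h = 4.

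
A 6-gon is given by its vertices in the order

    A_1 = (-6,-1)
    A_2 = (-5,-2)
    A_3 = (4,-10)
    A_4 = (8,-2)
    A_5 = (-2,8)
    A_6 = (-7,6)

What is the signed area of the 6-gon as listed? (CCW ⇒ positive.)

Σ = (7) + (58) + (72) + (60) + (44) + (43) = 284
Signed area = Σ/2 = 142 (positive ⇒ counter-clockwise traversal).

142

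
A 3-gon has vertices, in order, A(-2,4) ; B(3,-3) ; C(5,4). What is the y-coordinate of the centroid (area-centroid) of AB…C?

5/3

Apply the shoelace (surveyor's) formula. First the cross-terms c_i = x_i·y_{i+1} − x_{i+1}·y_i:
  -6, 27, 28  ⇒  2A = 49, A = 24.5.
Then Σ (y_i + y_{i+1})·c_i = 245, so ȳ = 245 / (6·24.5) = 5/3.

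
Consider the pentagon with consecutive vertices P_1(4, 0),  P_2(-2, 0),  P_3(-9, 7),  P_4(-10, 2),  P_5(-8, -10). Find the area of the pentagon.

97

Apply the surveyor's formula: 2A = Σ (x_i·y_{i+1} − x_{i+1}·y_i), indices taken mod 5.
P_1→P_2: (4)(0) − (-2)(0) = 0
P_2→P_3: (-2)(7) − (-9)(0) = -14
P_3→P_4: (-9)(2) − (-10)(7) = 52
P_4→P_5: (-10)(-10) − (-8)(2) = 116
P_5→P_1: (-8)(0) − (4)(-10) = 40
Σ = 194
Area = |Σ|/2 = 97.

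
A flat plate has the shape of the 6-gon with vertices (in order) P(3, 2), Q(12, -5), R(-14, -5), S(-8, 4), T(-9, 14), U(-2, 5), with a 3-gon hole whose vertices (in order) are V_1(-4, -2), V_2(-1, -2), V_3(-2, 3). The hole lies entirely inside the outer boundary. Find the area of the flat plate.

181

Outer boundary:
Apply the shoelace formula: 2A = Σ (x_i·y_{i+1} − x_{i+1}·y_i), indices taken mod 6.
Σ = (-39) + (-130) + (-96) + (-76) + (-17) + (-19) = -377
Area = |Σ|/2 = 188.5.
Hole:
Apply Gauss's area formula: 2A = Σ (x_i·y_{i+1} − x_{i+1}·y_i), indices taken mod 3.
Cross-terms: 6, -7, 16  ⇒  Σ = 15
Area = |Σ|/2 = 7.5.
Net area = 188.5 − 7.5 = 181.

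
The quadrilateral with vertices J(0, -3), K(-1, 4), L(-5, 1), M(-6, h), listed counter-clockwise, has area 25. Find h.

The doubled signed area Σ (x_i y_{i+1} − x_{i+1} y_i) is linear in h.
With h=0 it equals 40; the coefficient of h is -5 (from the two edges through M).
So -5·h + 40 = 2·25 = 50 ⇒ h = -2.

-2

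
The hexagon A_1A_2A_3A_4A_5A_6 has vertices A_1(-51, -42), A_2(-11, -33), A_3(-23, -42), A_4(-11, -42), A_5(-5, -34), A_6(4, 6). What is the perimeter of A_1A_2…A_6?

|A_1A_2| = √((40)² + (9)²) = √1681 = 41
|A_2A_3| = √((-12)² + (-9)²) = √225 = 15
|A_3A_4| = √((12)² + (0)²) = √144 = 12
|A_4A_5| = √((6)² + (8)²) = √100 = 10
|A_5A_6| = √((9)² + (40)²) = √1681 = 41
|A_6A_1| = √((-55)² + (-48)²) = √5329 = 73
Perimeter = 41 + 15 + 12 + 10 + 41 + 73 = 192.

192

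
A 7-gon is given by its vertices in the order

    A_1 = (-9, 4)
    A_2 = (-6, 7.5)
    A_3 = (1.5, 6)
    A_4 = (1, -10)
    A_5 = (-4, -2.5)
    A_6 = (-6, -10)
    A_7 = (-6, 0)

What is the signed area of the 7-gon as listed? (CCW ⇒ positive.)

Cross-terms: -43.5, -47.25, -21, -42.5, 25, -60, -24  ⇒  Σ = -213.25
Signed area = Σ/2 = -106.625 (negative ⇒ clockwise traversal).

-106.625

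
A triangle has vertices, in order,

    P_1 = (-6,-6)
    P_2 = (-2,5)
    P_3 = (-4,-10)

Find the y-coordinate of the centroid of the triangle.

-11/3

Apply the shoelace (surveyor's) formula. First the cross-terms c_i = x_i·y_{i+1} − x_{i+1}·y_i:
  -42, 40, -36  ⇒  2A = -38, A = -19.
Then Σ (y_i + y_{i+1})·c_i = 418, so ȳ = 418 / (6·(-19)) = -11/3.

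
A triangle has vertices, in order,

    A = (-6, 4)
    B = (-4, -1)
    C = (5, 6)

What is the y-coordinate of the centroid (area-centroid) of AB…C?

Apply the surveyor's formula. First the cross-terms c_i = x_i·y_{i+1} − x_{i+1}·y_i:
  22, -19, 56  ⇒  2A = 59, A = 29.5.
Then Σ (y_i + y_{i+1})·c_i = 531, so ȳ = 531 / (6·29.5) = 3.

3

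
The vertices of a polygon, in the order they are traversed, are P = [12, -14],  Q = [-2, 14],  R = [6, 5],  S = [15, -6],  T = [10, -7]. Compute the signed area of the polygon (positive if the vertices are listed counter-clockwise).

Apply the shoelace formula: 2A = Σ (x_i·y_{i+1} − x_{i+1}·y_i), indices taken mod 5.
Σ = (140) + (-94) + (-111) + (-45) + (-56) = -166
Signed area = Σ/2 = -83 (negative ⇒ clockwise traversal).

-83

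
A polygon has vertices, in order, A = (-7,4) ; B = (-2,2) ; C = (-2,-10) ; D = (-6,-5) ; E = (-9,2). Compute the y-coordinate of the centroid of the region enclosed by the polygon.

Apply the shoelace formula. First the cross-terms c_i = x_i·y_{i+1} − x_{i+1}·y_i:
  -6, 24, -50, -57, -22  ⇒  2A = -111, A = -55.5.
Then Σ (y_i + y_{i+1})·c_i = 561, so ȳ = 561 / (6·(-55.5)) = -187/111.

-187/111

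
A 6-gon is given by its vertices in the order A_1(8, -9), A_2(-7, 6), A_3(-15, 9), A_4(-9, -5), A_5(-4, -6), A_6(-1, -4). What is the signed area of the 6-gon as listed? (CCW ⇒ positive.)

Apply the shoelace formula: 2A = Σ (x_i·y_{i+1} − x_{i+1}·y_i), indices taken mod 6.
Σ = (-15) + (27) + (156) + (34) + (10) + (41) = 253
Signed area = Σ/2 = 126.5 (positive ⇒ counter-clockwise traversal).

126.5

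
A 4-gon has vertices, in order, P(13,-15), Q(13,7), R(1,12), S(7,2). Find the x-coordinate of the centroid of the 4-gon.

347/37

Apply the shoelace (surveyor's) formula. First the cross-terms c_i = x_i·y_{i+1} − x_{i+1}·y_i:
  286, 149, -82, -131  ⇒  2A = 222, A = 111.
Then Σ (x_i + x_{i+1})·c_i = 6246, so x̄ = 6246 / (6·111) = 347/37.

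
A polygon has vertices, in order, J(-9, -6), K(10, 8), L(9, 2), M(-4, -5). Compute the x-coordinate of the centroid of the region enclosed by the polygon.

Apply the shoelace (surveyor's) formula. First the cross-terms c_i = x_i·y_{i+1} − x_{i+1}·y_i:
  -12, -52, -37, -21  ⇒  2A = -122, A = -61.
Then Σ (x_i + x_{i+1})·c_i = -912, so x̄ = -912 / (6·(-61)) = 152/61.

152/61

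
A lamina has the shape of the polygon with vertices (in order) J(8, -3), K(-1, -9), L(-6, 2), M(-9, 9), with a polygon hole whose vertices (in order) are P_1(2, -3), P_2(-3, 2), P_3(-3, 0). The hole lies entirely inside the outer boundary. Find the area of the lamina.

Outer boundary:
Apply the shoelace formula: 2A = Σ (x_i·y_{i+1} − x_{i+1}·y_i), indices taken mod 4.
Cross-terms: -75, -56, -36, -45  ⇒  Σ = -212
Area = |Σ|/2 = 106.
Hole:
Apply Gauss's area formula: 2A = Σ (x_i·y_{i+1} − x_{i+1}·y_i), indices taken mod 3.
Σ = (-5) + (6) + (9) = 10
Area = |Σ|/2 = 5.
Net area = 106 − 5 = 101.

101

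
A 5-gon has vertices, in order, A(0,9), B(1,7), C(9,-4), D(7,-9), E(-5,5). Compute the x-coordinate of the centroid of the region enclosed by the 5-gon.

661/276

Apply the shoelace formula. First the cross-terms c_i = x_i·y_{i+1} − x_{i+1}·y_i:
  -9, -67, -53, -10, -45  ⇒  2A = -184, A = -92.
Then Σ (x_i + x_{i+1})·c_i = -1322, so x̄ = -1322 / (6·(-92)) = 661/276.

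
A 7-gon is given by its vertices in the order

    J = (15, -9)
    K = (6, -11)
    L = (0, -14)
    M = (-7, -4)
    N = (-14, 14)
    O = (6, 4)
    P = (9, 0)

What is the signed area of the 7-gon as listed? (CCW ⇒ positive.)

Cross-terms: -111, -84, -98, -154, -140, -36, -81  ⇒  Σ = -704
Signed area = Σ/2 = -352 (negative ⇒ clockwise traversal).

-352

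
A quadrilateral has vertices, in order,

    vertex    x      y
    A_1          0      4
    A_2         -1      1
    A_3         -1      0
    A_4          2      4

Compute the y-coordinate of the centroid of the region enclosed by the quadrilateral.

23/9

Apply the shoelace (surveyor's) formula. First the cross-terms c_i = x_i·y_{i+1} − x_{i+1}·y_i:
  4, 1, -4, 8  ⇒  2A = 9, A = 4.5.
Then Σ (y_i + y_{i+1})·c_i = 69, so ȳ = 69 / (6·4.5) = 23/9.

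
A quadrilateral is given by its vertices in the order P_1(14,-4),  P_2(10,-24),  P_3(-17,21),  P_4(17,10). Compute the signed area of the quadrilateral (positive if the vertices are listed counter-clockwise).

-614.5

Apply Gauss's area formula: 2A = Σ (x_i·y_{i+1} − x_{i+1}·y_i), indices taken mod 4.
Σ = (-296) + (-198) + (-527) + (-208) = -1229
Signed area = Σ/2 = -614.5 (negative ⇒ clockwise traversal).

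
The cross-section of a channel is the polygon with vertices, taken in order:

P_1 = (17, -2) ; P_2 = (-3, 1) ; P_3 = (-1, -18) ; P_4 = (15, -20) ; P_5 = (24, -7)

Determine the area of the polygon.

Apply the shoelace (surveyor's) formula: 2A = Σ (x_i·y_{i+1} − x_{i+1}·y_i), indices taken mod 5.
P_1→P_2: (17)(1) − (-3)(-2) = 11
P_2→P_3: (-3)(-18) − (-1)(1) = 55
P_3→P_4: (-1)(-20) − (15)(-18) = 290
P_4→P_5: (15)(-7) − (24)(-20) = 375
P_5→P_1: (24)(-2) − (17)(-7) = 71
Σ = 802
Area = |Σ|/2 = 401.

401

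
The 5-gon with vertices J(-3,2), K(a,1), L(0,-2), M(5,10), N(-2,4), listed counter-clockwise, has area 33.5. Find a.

The doubled signed area Σ (x_i y_{i+1} − x_{i+1} y_i) is linear in a.
With a=0 it equals 55; the coefficient of a is -4 (from the two edges through K).
So -4·a + 55 = 2·33.5 = 67 ⇒ a = -3.

-3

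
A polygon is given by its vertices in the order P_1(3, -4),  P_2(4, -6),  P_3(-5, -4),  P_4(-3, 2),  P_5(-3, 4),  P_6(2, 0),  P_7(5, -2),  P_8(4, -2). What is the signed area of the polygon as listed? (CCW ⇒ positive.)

-50

Σ = (-2) + (-46) + (-22) + (-6) + (-8) + (-4) + (-2) + (-10) = -100
Signed area = Σ/2 = -50 (negative ⇒ clockwise traversal).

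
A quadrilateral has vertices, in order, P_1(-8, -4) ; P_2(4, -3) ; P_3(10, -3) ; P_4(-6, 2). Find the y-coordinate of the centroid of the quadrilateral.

Apply Gauss's area formula. First the cross-terms c_i = x_i·y_{i+1} − x_{i+1}·y_i:
  40, 18, 2, 40  ⇒  2A = 100, A = 50.
Then Σ (y_i + y_{i+1})·c_i = -470, so ȳ = -470 / (6·50) = -47/30.

-47/30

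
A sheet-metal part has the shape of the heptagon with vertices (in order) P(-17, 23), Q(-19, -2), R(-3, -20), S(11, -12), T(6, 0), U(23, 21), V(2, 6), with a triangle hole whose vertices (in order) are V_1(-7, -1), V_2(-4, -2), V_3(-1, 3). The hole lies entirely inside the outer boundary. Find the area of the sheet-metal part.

762.5

Outer boundary:
P→Q: (-17)(-2) − (-19)(23) = 471
Q→R: (-19)(-20) − (-3)(-2) = 374
R→S: (-3)(-12) − (11)(-20) = 256
S→T: (11)(0) − (6)(-12) = 72
T→U: (6)(21) − (23)(0) = 126
U→V: (23)(6) − (2)(21) = 96
V→P: (2)(23) − (-17)(6) = 148
Σ = 1543
Area = |Σ|/2 = 771.5.
Hole:
Apply the shoelace formula: 2A = Σ (x_i·y_{i+1} − x_{i+1}·y_i), indices taken mod 3.
Σ = (10) + (-14) + (22) = 18
Area = |Σ|/2 = 9.
Net area = 771.5 − 9 = 762.5.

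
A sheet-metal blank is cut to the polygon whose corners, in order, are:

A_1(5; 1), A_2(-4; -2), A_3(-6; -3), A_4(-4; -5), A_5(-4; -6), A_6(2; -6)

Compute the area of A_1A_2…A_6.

42

A_1→A_2: (5)(-2) − (-4)(1) = -6
A_2→A_3: (-4)(-3) − (-6)(-2) = 0
A_3→A_4: (-6)(-5) − (-4)(-3) = 18
A_4→A_5: (-4)(-6) − (-4)(-5) = 4
A_5→A_6: (-4)(-6) − (2)(-6) = 36
A_6→A_1: (2)(1) − (5)(-6) = 32
Σ = 84
Area = |Σ|/2 = 42.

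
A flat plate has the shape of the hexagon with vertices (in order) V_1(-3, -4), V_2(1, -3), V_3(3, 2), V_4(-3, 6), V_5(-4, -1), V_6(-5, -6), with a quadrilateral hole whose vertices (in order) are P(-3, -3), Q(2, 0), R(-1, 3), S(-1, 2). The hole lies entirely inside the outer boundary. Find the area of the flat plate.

Outer boundary:
Apply the surveyor's formula: 2A = Σ (x_i·y_{i+1} − x_{i+1}·y_i), indices taken mod 6.
V_1→V_2: (-3)(-3) − (1)(-4) = 13
V_2→V_3: (1)(2) − (3)(-3) = 11
V_3→V_4: (3)(6) − (-3)(2) = 24
V_4→V_5: (-3)(-1) − (-4)(6) = 27
V_5→V_6: (-4)(-6) − (-5)(-1) = 19
V_6→V_1: (-5)(-4) − (-3)(-6) = 2
Σ = 96
Area = |Σ|/2 = 48.
Hole:
Apply the shoelace formula: 2A = Σ (x_i·y_{i+1} − x_{i+1}·y_i), indices taken mod 4.
Σ = (6) + (6) + (1) + (9) = 22
Area = |Σ|/2 = 11.
Net area = 48 − 11 = 37.

37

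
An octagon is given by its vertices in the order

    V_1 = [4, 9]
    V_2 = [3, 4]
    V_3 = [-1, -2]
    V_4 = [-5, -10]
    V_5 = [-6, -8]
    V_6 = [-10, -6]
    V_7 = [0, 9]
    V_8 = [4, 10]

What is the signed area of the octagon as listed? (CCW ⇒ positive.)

V_1→V_2: (4)(4) − (3)(9) = -11
V_2→V_3: (3)(-2) − (-1)(4) = -2
V_3→V_4: (-1)(-10) − (-5)(-2) = 0
V_4→V_5: (-5)(-8) − (-6)(-10) = -20
V_5→V_6: (-6)(-6) − (-10)(-8) = -44
V_6→V_7: (-10)(9) − (0)(-6) = -90
V_7→V_8: (0)(10) − (4)(9) = -36
V_8→V_1: (4)(9) − (4)(10) = -4
Σ = -207
Signed area = Σ/2 = -103.5 (negative ⇒ clockwise traversal).

-103.5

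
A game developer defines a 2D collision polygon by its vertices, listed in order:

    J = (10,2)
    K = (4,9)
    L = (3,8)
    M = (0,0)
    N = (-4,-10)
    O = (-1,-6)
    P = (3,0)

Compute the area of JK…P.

Apply the shoelace (surveyor's) formula: 2A = Σ (x_i·y_{i+1} − x_{i+1}·y_i), indices taken mod 7.
Cross-terms: 82, 5, 0, 0, 14, 18, 6  ⇒  Σ = 125
Area = |Σ|/2 = 62.5.

62.5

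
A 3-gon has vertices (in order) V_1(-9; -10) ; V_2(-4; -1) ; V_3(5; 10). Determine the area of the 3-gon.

Apply Gauss's area formula: 2A = Σ (x_i·y_{i+1} − x_{i+1}·y_i), indices taken mod 3.
Σ = (-31) + (-35) + (40) = -26
Area = |Σ|/2 = 13.

13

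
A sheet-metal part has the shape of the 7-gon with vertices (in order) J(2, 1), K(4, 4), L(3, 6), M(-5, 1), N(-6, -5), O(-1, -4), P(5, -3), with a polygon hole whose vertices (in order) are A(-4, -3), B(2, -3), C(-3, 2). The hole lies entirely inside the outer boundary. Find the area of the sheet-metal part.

51.5

Outer boundary:
Apply the shoelace formula: 2A = Σ (x_i·y_{i+1} − x_{i+1}·y_i), indices taken mod 7.
Σ = (4) + (12) + (33) + (31) + (19) + (23) + (11) = 133
Area = |Σ|/2 = 66.5.
Hole:
A→B: (-4)(-3) − (2)(-3) = 18
B→C: (2)(2) − (-3)(-3) = -5
C→A: (-3)(-3) − (-4)(2) = 17
Σ = 30
Area = |Σ|/2 = 15.
Net area = 66.5 − 15 = 51.5.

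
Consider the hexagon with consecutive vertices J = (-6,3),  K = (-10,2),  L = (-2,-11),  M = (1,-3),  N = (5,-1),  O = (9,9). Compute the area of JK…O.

Apply the shoelace formula: 2A = Σ (x_i·y_{i+1} − x_{i+1}·y_i), indices taken mod 6.
Σ = (18) + (114) + (17) + (14) + (54) + (81) = 298
Area = |Σ|/2 = 149.

149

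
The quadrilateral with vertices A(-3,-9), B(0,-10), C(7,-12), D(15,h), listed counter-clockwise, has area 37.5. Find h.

Write out the shoelace sum; only the two edges meeting at D involve h:
2·Area = [(7·h − 15·(-12)) + (15·(-9) − (-3)·h)] + 100
       = 10·h + 145 = 75
⇒ h = -7.

-7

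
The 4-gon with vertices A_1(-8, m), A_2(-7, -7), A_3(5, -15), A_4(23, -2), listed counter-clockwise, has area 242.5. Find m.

-1

The doubled signed area Σ (x_i y_{i+1} − x_{i+1} y_i) is linear in m.
With m=0 it equals 515; the coefficient of m is 30 (from the two edges through A_1).
So 30·m + 515 = 2·242.5 = 485 ⇒ m = -1.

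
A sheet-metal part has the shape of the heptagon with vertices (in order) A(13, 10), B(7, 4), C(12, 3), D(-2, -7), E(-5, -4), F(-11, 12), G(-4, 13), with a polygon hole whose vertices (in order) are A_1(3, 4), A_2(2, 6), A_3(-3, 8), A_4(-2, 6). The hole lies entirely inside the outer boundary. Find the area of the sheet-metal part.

271

Outer boundary:
Σ = (-18) + (-27) + (-78) + (-27) + (-104) + (-95) + (-209) = -558
Area = |Σ|/2 = 279.
Hole:
Σ = (10) + (34) + (-2) + (-26) = 16
Area = |Σ|/2 = 8.
Net area = 279 − 8 = 271.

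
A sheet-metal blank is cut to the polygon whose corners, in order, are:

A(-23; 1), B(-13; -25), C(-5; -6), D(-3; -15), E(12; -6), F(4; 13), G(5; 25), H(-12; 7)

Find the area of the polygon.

Apply the shoelace formula: 2A = Σ (x_i·y_{i+1} − x_{i+1}·y_i), indices taken mod 8.
A→B: (-23)(-25) − (-13)(1) = 588
B→C: (-13)(-6) − (-5)(-25) = -47
C→D: (-5)(-15) − (-3)(-6) = 57
D→E: (-3)(-6) − (12)(-15) = 198
E→F: (12)(13) − (4)(-6) = 180
F→G: (4)(25) − (5)(13) = 35
G→H: (5)(7) − (-12)(25) = 335
H→A: (-12)(1) − (-23)(7) = 149
Σ = 1495
Area = |Σ|/2 = 747.5.

747.5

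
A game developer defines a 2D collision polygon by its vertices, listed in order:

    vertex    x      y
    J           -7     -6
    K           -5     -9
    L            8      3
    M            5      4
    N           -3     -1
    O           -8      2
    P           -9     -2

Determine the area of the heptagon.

Apply the shoelace (surveyor's) formula: 2A = Σ (x_i·y_{i+1} − x_{i+1}·y_i), indices taken mod 7.
Σ = (33) + (57) + (17) + (7) + (-14) + (34) + (40) = 174
Area = |Σ|/2 = 87.

87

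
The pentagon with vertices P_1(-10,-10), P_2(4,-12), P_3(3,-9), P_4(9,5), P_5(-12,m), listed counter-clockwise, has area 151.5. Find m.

-7

Write out the shoelace sum; only the two edges meeting at P_5 involve m:
2·Area = [(9·m − (-12)·5) + ((-12)·(-10) − (-10)·m)] + 256
       = 19·m + 436 = 303
⇒ m = -7.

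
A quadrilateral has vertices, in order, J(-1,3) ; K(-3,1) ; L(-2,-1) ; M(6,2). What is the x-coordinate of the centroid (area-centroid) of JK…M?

Apply Gauss's area formula. First the cross-terms c_i = x_i·y_{i+1} − x_{i+1}·y_i:
  8, 5, 2, 20  ⇒  2A = 35, A = 17.5.
Then Σ (x_i + x_{i+1})·c_i = 51, so x̄ = 51 / (6·17.5) = 17/35.

17/35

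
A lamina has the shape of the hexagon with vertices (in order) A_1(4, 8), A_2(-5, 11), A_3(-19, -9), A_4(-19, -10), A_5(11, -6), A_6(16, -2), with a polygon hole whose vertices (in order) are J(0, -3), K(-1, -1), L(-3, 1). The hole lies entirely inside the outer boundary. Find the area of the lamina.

Outer boundary:
Cross-terms: 84, 254, 19, 224, 74, 136  ⇒  Σ = 791
Area = |Σ|/2 = 395.5.
Hole:
Σ = (-3) + (-4) + (9) = 2
Area = |Σ|/2 = 1.
Net area = 395.5 − 1 = 394.5.

394.5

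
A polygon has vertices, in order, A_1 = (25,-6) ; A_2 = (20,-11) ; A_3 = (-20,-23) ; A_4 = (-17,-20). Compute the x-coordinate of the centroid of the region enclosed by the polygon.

89/24

Apply the shoelace (surveyor's) formula. First the cross-terms c_i = x_i·y_{i+1} − x_{i+1}·y_i:
  -155, -680, 9, 602  ⇒  2A = -224, A = -112.
Then Σ (x_i + x_{i+1})·c_i = -2492, so x̄ = -2492 / (6·(-112)) = 89/24.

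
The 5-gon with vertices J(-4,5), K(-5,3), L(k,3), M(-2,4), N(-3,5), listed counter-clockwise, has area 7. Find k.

Write out the shoelace sum; only the two edges meeting at L involve k:
2·Area = [((-5)·3 − k·3) + (k·4 − (-2)·3)] + 20
       = 1·k + 11 = 14
⇒ k = 3.

3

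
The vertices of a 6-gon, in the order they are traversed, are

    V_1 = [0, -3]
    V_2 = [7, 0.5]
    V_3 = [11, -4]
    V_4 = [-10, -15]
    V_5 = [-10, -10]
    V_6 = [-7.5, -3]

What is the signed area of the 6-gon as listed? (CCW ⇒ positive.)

-145

Apply the surveyor's formula: 2A = Σ (x_i·y_{i+1} − x_{i+1}·y_i), indices taken mod 6.
Cross-terms: 21, -33.5, -205, -50, -45, 22.5  ⇒  Σ = -290
Signed area = Σ/2 = -145 (negative ⇒ clockwise traversal).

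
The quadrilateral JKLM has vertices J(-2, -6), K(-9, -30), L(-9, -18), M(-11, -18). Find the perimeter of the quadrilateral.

54

|JK| = √((-7)² + (-24)²) = √625 = 25
|KL| = √((0)² + (12)²) = √144 = 12
|LM| = √((-2)² + (0)²) = √4 = 2
|MJ| = √((9)² + (12)²) = √225 = 15
Perimeter = 25 + 12 + 2 + 15 = 54.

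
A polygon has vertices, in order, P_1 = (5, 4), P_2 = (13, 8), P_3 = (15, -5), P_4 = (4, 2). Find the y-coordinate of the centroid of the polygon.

Apply the surveyor's formula. First the cross-terms c_i = x_i·y_{i+1} − x_{i+1}·y_i:
  -12, -185, 50, 6  ⇒  2A = -141, A = -70.5.
Then Σ (y_i + y_{i+1})·c_i = -813, so ȳ = -813 / (6·(-70.5)) = 271/141.

271/141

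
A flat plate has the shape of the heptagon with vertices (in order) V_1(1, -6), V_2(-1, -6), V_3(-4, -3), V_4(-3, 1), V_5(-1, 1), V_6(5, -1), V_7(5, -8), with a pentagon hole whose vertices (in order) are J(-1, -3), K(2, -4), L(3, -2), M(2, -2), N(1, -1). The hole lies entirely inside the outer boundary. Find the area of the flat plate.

48.5

Outer boundary:
Σ = (-12) + (-21) + (-13) + (-2) + (-4) + (-35) + (-22) = -109
Area = |Σ|/2 = 54.5.
Hole:
Apply the shoelace formula: 2A = Σ (x_i·y_{i+1} − x_{i+1}·y_i), indices taken mod 5.
Cross-terms: 10, 8, -2, 0, -4  ⇒  Σ = 12
Area = |Σ|/2 = 6.
Net area = 54.5 − 6 = 48.5.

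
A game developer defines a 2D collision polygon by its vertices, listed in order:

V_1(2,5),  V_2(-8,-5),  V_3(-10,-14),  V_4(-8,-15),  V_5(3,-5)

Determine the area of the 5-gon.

Apply the surveyor's formula: 2A = Σ (x_i·y_{i+1} − x_{i+1}·y_i), indices taken mod 5.
Cross-terms: 30, 62, 38, 85, 25  ⇒  Σ = 240
Area = |Σ|/2 = 120.

120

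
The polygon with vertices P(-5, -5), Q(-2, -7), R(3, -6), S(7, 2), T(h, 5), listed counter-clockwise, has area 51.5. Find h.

9

Write out the shoelace sum; only the two edges meeting at T involve h:
2·Area = [(7·5 − h·2) + (h·(-5) − (-5)·5)] + 106
       = -7·h + 166 = 103
⇒ h = 9.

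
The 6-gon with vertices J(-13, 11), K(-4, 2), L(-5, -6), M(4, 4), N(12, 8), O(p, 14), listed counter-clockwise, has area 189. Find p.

-4

Write out the shoelace sum; only the two edges meeting at O involve p:
2·Area = [(12·14 − p·8) + (p·11 − (-13)·14)] + 40
       = 3·p + 390 = 378
⇒ p = -4.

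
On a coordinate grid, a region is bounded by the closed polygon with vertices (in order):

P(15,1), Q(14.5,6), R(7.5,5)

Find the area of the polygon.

17.75

Σ = (75.5) + (27.5) + (-67.5) = 35.5
Area = |Σ|/2 = 17.75.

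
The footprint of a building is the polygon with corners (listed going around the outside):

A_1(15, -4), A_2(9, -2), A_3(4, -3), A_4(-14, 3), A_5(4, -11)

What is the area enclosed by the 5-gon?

Apply Gauss's area formula: 2A = Σ (x_i·y_{i+1} − x_{i+1}·y_i), indices taken mod 5.
Cross-terms: 6, -19, -30, 142, 149  ⇒  Σ = 248
Area = |Σ|/2 = 124.

124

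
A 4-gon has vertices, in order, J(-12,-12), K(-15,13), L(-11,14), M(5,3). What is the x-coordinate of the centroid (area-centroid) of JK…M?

Apply Gauss's area formula. First the cross-terms c_i = x_i·y_{i+1} − x_{i+1}·y_i:
  -336, -67, -103, -24  ⇒  2A = -530, A = -265.
Then Σ (x_i + x_{i+1})·c_i = 11600, so x̄ = 11600 / (6·(-265)) = -1160/159.

-1160/159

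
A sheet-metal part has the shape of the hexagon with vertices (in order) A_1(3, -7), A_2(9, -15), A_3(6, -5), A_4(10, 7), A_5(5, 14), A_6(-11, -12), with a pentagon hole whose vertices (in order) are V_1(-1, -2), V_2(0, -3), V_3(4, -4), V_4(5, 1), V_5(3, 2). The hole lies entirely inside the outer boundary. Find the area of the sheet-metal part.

Outer boundary:
Apply the surveyor's formula: 2A = Σ (x_i·y_{i+1} − x_{i+1}·y_i), indices taken mod 6.
A_1→A_2: (3)(-15) − (9)(-7) = 18
A_2→A_3: (9)(-5) − (6)(-15) = 45
A_3→A_4: (6)(7) − (10)(-5) = 92
A_4→A_5: (10)(14) − (5)(7) = 105
A_5→A_6: (5)(-12) − (-11)(14) = 94
A_6→A_1: (-11)(-7) − (3)(-12) = 113
Σ = 467
Area = |Σ|/2 = 233.5.
Hole:
Apply the surveyor's formula: 2A = Σ (x_i·y_{i+1} − x_{i+1}·y_i), indices taken mod 5.
Σ = (3) + (12) + (24) + (7) + (-4) = 42
Area = |Σ|/2 = 21.
Net area = 233.5 − 21 = 212.5.

212.5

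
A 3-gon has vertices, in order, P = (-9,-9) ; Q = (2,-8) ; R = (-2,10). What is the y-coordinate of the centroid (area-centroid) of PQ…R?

Apply the shoelace (surveyor's) formula. First the cross-terms c_i = x_i·y_{i+1} − x_{i+1}·y_i:
  90, 4, 108  ⇒  2A = 202, A = 101.
Then Σ (y_i + y_{i+1})·c_i = -1414, so ȳ = -1414 / (6·101) = -7/3.

-7/3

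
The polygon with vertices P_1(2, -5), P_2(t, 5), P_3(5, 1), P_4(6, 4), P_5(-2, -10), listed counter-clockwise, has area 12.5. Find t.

8

The doubled signed area Σ (x_i y_{i+1} − x_{i+1} y_i) is linear in t.
With t=0 it equals -23; the coefficient of t is 6 (from the two edges through P_2).
So 6·t + -23 = 2·12.5 = 25 ⇒ t = 8.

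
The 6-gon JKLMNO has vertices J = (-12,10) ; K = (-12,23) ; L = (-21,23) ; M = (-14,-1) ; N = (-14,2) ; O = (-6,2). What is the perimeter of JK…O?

|JK| = √((0)² + (13)²) = √169 = 13
|KL| = √((-9)² + (0)²) = √81 = 9
|LM| = √((7)² + (-24)²) = √625 = 25
|MN| = √((0)² + (3)²) = √9 = 3
|NO| = √((8)² + (0)²) = √64 = 8
|OJ| = √((-6)² + (8)²) = √100 = 10
Perimeter = 13 + 9 + 25 + 3 + 8 + 10 = 68.

68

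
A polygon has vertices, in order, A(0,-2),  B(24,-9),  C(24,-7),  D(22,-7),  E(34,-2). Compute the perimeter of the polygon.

|AB| = √((24)² + (-7)²) = √625 = 25
|BC| = √((0)² + (2)²) = √4 = 2
|CD| = √((-2)² + (0)²) = √4 = 2
|DE| = √((12)² + (5)²) = √169 = 13
|EA| = √((-34)² + (0)²) = √1156 = 34
Perimeter = 25 + 2 + 2 + 13 + 34 = 76.

76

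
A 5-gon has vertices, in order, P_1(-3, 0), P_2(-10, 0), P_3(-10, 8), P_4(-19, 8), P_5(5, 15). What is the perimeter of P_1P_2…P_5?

66

|P_1P_2| = √((-7)² + (0)²) = √49 = 7
|P_2P_3| = √((0)² + (8)²) = √64 = 8
|P_3P_4| = √((-9)² + (0)²) = √81 = 9
|P_4P_5| = √((24)² + (7)²) = √625 = 25
|P_5P_1| = √((-8)² + (-15)²) = √289 = 17
Perimeter = 7 + 8 + 9 + 25 + 17 = 66.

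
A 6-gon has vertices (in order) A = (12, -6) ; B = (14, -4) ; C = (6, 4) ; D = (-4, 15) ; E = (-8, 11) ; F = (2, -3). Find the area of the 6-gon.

Σ = (36) + (80) + (106) + (76) + (2) + (24) = 324
Area = |Σ|/2 = 162.

162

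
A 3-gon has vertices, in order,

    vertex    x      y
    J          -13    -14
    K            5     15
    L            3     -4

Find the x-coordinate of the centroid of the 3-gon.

-5/3

Apply the surveyor's formula. First the cross-terms c_i = x_i·y_{i+1} − x_{i+1}·y_i:
  -125, -65, -94  ⇒  2A = -284, A = -142.
Then Σ (x_i + x_{i+1})·c_i = 1420, so x̄ = 1420 / (6·(-142)) = -5/3.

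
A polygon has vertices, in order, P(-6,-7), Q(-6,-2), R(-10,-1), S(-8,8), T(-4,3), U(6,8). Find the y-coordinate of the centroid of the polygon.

Apply the surveyor's formula. First the cross-terms c_i = x_i·y_{i+1} − x_{i+1}·y_i:
  -30, -14, -88, 8, -50, 6  ⇒  2A = -168, A = -84.
Then Σ (y_i + y_{i+1})·c_i = -760, so ȳ = -760 / (6·(-84)) = 95/63.

95/63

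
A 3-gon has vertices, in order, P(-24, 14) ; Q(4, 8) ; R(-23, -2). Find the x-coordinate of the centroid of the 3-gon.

-43/3

Apply the surveyor's formula. First the cross-terms c_i = x_i·y_{i+1} − x_{i+1}·y_i:
  -248, 176, -370  ⇒  2A = -442, A = -221.
Then Σ (x_i + x_{i+1})·c_i = 19006, so x̄ = 19006 / (6·(-221)) = -43/3.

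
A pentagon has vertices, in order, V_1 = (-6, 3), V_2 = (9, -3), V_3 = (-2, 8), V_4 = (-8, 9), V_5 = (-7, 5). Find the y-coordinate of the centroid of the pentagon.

502/135

Apply the surveyor's formula. First the cross-terms c_i = x_i·y_{i+1} − x_{i+1}·y_i:
  -9, 66, 46, 23, 9  ⇒  2A = 135, A = 67.5.
Then Σ (y_i + y_{i+1})·c_i = 1506, so ȳ = 1506 / (6·67.5) = 502/135.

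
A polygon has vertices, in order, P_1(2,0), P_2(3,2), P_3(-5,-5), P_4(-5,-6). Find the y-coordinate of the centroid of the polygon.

-13/6

Apply the surveyor's formula. First the cross-terms c_i = x_i·y_{i+1} − x_{i+1}·y_i:
  4, -5, 5, 12  ⇒  2A = 16, A = 8.
Then Σ (y_i + y_{i+1})·c_i = -104, so ȳ = -104 / (6·8) = -13/6.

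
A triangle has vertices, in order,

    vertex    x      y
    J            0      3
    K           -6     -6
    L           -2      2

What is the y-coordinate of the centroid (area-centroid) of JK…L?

-1/3

Apply the shoelace (surveyor's) formula. First the cross-terms c_i = x_i·y_{i+1} − x_{i+1}·y_i:
  18, -24, -6  ⇒  2A = -12, A = -6.
Then Σ (y_i + y_{i+1})·c_i = 12, so ȳ = 12 / (6·(-6)) = -1/3.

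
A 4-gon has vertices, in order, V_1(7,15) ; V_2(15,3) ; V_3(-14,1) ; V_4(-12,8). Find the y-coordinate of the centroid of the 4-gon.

Apply the shoelace formula. First the cross-terms c_i = x_i·y_{i+1} − x_{i+1}·y_i:
  -204, 57, -100, -236  ⇒  2A = -483, A = -241.5.
Then Σ (y_i + y_{i+1})·c_i = -9772, so ȳ = -9772 / (6·(-241.5)) = 1396/207.

1396/207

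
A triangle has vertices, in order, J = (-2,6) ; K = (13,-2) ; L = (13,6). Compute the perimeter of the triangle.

40

|JK| = √((15)² + (-8)²) = √289 = 17
|KL| = √((0)² + (8)²) = √64 = 8
|LJ| = √((-15)² + (0)²) = √225 = 15
Perimeter = 17 + 8 + 15 = 40.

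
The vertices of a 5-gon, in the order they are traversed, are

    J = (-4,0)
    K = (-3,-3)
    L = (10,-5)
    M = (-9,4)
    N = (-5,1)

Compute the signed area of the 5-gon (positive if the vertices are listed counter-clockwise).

33.5

Apply the shoelace formula: 2A = Σ (x_i·y_{i+1} − x_{i+1}·y_i), indices taken mod 5.
Σ = (12) + (45) + (-5) + (11) + (4) = 67
Signed area = Σ/2 = 33.5 (positive ⇒ counter-clockwise traversal).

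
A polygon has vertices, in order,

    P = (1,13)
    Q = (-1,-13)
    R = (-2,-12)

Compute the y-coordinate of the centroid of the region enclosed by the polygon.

-4

Apply Gauss's area formula. First the cross-terms c_i = x_i·y_{i+1} − x_{i+1}·y_i:
  0, -14, -14  ⇒  2A = -28, A = -14.
Then Σ (y_i + y_{i+1})·c_i = 336, so ȳ = 336 / (6·(-14)) = -4.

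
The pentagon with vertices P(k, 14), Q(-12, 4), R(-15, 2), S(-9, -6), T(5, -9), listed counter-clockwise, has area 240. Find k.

-1

The doubled signed area Σ (x_i y_{i+1} − x_{i+1} y_i) is linear in k.
With k=0 it equals 493; the coefficient of k is 13 (from the two edges through P).
So 13·k + 493 = 2·240 = 480 ⇒ k = -1.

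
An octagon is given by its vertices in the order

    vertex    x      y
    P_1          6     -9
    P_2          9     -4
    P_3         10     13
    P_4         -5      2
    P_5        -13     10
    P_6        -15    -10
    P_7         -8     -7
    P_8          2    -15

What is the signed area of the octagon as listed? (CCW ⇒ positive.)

393

Σ = (57) + (157) + (85) + (-24) + (280) + (25) + (134) + (72) = 786
Signed area = Σ/2 = 393 (positive ⇒ counter-clockwise traversal).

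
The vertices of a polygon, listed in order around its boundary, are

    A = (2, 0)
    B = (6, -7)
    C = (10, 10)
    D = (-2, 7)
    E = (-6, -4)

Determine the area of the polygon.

Apply Gauss's area formula: 2A = Σ (x_i·y_{i+1} − x_{i+1}·y_i), indices taken mod 5.
Cross-terms: -14, 130, 90, 50, 8  ⇒  Σ = 264
Area = |Σ|/2 = 132.

132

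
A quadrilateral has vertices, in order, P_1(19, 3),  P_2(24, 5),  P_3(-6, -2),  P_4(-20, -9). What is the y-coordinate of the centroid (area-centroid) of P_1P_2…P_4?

-23/13

Apply the shoelace formula. First the cross-terms c_i = x_i·y_{i+1} − x_{i+1}·y_i:
  23, -18, 14, 111  ⇒  2A = 130, A = 65.
Then Σ (y_i + y_{i+1})·c_i = -690, so ȳ = -690 / (6·65) = -23/13.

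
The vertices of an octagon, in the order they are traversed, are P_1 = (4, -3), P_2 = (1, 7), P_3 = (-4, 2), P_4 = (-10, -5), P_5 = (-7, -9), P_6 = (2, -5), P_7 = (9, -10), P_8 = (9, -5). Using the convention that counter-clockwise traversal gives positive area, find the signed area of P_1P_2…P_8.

Apply the shoelace (surveyor's) formula: 2A = Σ (x_i·y_{i+1} − x_{i+1}·y_i), indices taken mod 8.
Σ = (31) + (30) + (40) + (55) + (53) + (25) + (45) + (-7) = 272
Signed area = Σ/2 = 136 (positive ⇒ counter-clockwise traversal).

136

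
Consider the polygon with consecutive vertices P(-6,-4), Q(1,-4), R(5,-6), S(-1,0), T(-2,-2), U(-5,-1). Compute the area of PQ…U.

Σ = (28) + (14) + (-6) + (2) + (-8) + (14) = 44
Area = |Σ|/2 = 22.

22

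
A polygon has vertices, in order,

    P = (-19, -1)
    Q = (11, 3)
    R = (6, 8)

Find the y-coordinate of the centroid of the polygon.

Apply the shoelace formula. First the cross-terms c_i = x_i·y_{i+1} − x_{i+1}·y_i:
  -46, 70, 146  ⇒  2A = 170, A = 85.
Then Σ (y_i + y_{i+1})·c_i = 1700, so ȳ = 1700 / (6·85) = 10/3.

10/3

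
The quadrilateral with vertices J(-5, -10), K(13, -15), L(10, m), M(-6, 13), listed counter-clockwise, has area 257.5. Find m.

The doubled signed area Σ (x_i y_{i+1} − x_{i+1} y_i) is linear in m.
With m=0 it equals 610; the coefficient of m is 19 (from the two edges through L).
So 19·m + 610 = 2·257.5 = 515 ⇒ m = -5.

-5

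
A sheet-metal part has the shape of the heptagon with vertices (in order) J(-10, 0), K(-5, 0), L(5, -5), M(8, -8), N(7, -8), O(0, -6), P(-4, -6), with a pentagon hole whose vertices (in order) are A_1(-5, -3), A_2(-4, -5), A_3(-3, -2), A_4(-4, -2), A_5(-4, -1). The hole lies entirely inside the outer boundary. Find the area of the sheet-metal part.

Outer boundary:
J→K: (-10)(0) − (-5)(0) = 0
K→L: (-5)(-5) − (5)(0) = 25
L→M: (5)(-8) − (8)(-5) = 0
M→N: (8)(-8) − (7)(-8) = -8
N→O: (7)(-6) − (0)(-8) = -42
O→P: (0)(-6) − (-4)(-6) = -24
P→J: (-4)(0) − (-10)(-6) = -60
Σ = -109
Area = |Σ|/2 = 54.5.
Hole:
A_1→A_2: (-5)(-5) − (-4)(-3) = 13
A_2→A_3: (-4)(-2) − (-3)(-5) = -7
A_3→A_4: (-3)(-2) − (-4)(-2) = -2
A_4→A_5: (-4)(-1) − (-4)(-2) = -4
A_5→A_1: (-4)(-3) − (-5)(-1) = 7
Σ = 7
Area = |Σ|/2 = 3.5.
Net area = 54.5 − 3.5 = 51.

51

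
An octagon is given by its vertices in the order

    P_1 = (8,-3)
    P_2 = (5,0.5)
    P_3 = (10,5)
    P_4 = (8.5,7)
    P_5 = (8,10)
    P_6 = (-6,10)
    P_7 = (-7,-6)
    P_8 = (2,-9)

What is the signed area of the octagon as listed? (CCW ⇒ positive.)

241.25

Apply the shoelace formula: 2A = Σ (x_i·y_{i+1} − x_{i+1}·y_i), indices taken mod 8.
Cross-terms: 19, 20, 27.5, 29, 140, 106, 75, 66  ⇒  Σ = 482.5
Signed area = Σ/2 = 241.25 (positive ⇒ counter-clockwise traversal).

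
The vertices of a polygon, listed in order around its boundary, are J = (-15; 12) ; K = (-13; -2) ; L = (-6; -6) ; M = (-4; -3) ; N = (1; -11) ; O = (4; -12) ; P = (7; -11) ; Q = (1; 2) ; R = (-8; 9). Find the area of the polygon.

227

Apply the shoelace (surveyor's) formula: 2A = Σ (x_i·y_{i+1} − x_{i+1}·y_i), indices taken mod 9.
Σ = (186) + (66) + (-6) + (47) + (32) + (40) + (25) + (25) + (39) = 454
Area = |Σ|/2 = 227.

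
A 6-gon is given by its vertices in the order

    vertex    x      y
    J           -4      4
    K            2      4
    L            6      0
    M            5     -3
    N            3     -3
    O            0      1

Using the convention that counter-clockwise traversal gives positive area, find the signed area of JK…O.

Apply Gauss's area formula: 2A = Σ (x_i·y_{i+1} − x_{i+1}·y_i), indices taken mod 6.
Σ = (-24) + (-24) + (-18) + (-6) + (3) + (4) = -65
Signed area = Σ/2 = -32.5 (negative ⇒ clockwise traversal).

-32.5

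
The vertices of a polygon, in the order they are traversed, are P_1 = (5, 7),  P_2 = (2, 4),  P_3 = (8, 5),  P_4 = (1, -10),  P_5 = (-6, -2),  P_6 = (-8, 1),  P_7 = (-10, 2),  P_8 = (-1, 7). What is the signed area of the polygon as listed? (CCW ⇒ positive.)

-150.5

Apply the shoelace formula: 2A = Σ (x_i·y_{i+1} − x_{i+1}·y_i), indices taken mod 8.
P_1→P_2: (5)(4) − (2)(7) = 6
P_2→P_3: (2)(5) − (8)(4) = -22
P_3→P_4: (8)(-10) − (1)(5) = -85
P_4→P_5: (1)(-2) − (-6)(-10) = -62
P_5→P_6: (-6)(1) − (-8)(-2) = -22
P_6→P_7: (-8)(2) − (-10)(1) = -6
P_7→P_8: (-10)(7) − (-1)(2) = -68
P_8→P_1: (-1)(7) − (5)(7) = -42
Σ = -301
Signed area = Σ/2 = -150.5 (negative ⇒ clockwise traversal).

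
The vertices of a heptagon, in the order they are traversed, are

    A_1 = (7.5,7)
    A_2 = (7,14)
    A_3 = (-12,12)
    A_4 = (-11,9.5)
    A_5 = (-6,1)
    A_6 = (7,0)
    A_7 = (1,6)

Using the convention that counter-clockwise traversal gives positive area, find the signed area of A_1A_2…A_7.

184.5

Apply Gauss's area formula: 2A = Σ (x_i·y_{i+1} − x_{i+1}·y_i), indices taken mod 7.
Σ = (56) + (252) + (18) + (46) + (-7) + (42) + (-38) = 369
Signed area = Σ/2 = 184.5 (positive ⇒ counter-clockwise traversal).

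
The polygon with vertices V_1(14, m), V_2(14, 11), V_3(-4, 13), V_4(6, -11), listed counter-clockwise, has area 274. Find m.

The doubled signed area Σ (x_i y_{i+1} − x_{i+1} y_i) is linear in m.
With m=0 it equals 500; the coefficient of m is -8 (from the two edges through V_1).
So -8·m + 500 = 2·274 = 548 ⇒ m = -6.

-6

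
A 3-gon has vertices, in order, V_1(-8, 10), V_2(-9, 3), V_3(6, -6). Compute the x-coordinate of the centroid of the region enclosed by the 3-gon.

-11/3

Apply the surveyor's formula. First the cross-terms c_i = x_i·y_{i+1} − x_{i+1}·y_i:
  66, 36, 12  ⇒  2A = 114, A = 57.
Then Σ (x_i + x_{i+1})·c_i = -1254, so x̄ = -1254 / (6·57) = -11/3.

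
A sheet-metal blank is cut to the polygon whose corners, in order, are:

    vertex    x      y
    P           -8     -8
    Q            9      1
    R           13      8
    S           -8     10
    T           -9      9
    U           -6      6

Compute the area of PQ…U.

215.5

Apply Gauss's area formula: 2A = Σ (x_i·y_{i+1} − x_{i+1}·y_i), indices taken mod 6.
Cross-terms: 64, 59, 194, 18, 0, 96  ⇒  Σ = 431
Area = |Σ|/2 = 215.5.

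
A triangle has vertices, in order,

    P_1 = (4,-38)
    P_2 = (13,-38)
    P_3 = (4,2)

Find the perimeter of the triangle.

|P_1P_2| = √((9)² + (0)²) = √81 = 9
|P_2P_3| = √((-9)² + (40)²) = √1681 = 41
|P_3P_1| = √((0)² + (-40)²) = √1600 = 40
Perimeter = 9 + 41 + 40 = 90.

90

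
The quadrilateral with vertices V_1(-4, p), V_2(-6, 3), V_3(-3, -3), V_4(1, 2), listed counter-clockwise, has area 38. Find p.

Write out the shoelace sum; only the two edges meeting at V_1 involve p:
2·Area = [(1·p − (-4)·2) + ((-4)·3 − (-6)·p)] + 24
       = 7·p + 20 = 76
⇒ p = 8.

8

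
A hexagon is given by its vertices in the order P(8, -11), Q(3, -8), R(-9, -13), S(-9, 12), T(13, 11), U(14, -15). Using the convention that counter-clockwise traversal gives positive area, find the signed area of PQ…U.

Apply the shoelace (surveyor's) formula: 2A = Σ (x_i·y_{i+1} − x_{i+1}·y_i), indices taken mod 6.
Σ = (-31) + (-111) + (-225) + (-255) + (-349) + (-34) = -1005
Signed area = Σ/2 = -502.5 (negative ⇒ clockwise traversal).

-502.5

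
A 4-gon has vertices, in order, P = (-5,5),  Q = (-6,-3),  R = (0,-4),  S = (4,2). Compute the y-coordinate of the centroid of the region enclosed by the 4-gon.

Apply the shoelace formula. First the cross-terms c_i = x_i·y_{i+1} − x_{i+1}·y_i:
  45, 24, 16, 30  ⇒  2A = 115, A = 57.5.
Then Σ (y_i + y_{i+1})·c_i = 100, so ȳ = 100 / (6·57.5) = 20/69.

20/69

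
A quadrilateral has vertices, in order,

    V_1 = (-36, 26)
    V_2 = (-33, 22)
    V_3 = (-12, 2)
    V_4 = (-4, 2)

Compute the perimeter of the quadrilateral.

82

|V_1V_2| = √((3)² + (-4)²) = √25 = 5
|V_2V_3| = √((21)² + (-20)²) = √841 = 29
|V_3V_4| = √((8)² + (0)²) = √64 = 8
|V_4V_1| = √((-32)² + (24)²) = √1600 = 40
Perimeter = 5 + 29 + 8 + 40 = 82.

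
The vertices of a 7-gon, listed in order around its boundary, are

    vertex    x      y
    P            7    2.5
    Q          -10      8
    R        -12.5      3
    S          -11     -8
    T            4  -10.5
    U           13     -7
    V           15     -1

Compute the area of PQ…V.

338.25

Apply the shoelace (surveyor's) formula: 2A = Σ (x_i·y_{i+1} − x_{i+1}·y_i), indices taken mod 7.
P→Q: (7)(8) − (-10)(2.5) = 81
Q→R: (-10)(3) − (-12.5)(8) = 70
R→S: (-12.5)(-8) − (-11)(3) = 133
S→T: (-11)(-10.5) − (4)(-8) = 147.5
T→U: (4)(-7) − (13)(-10.5) = 108.5
U→V: (13)(-1) − (15)(-7) = 92
V→P: (15)(2.5) − (7)(-1) = 44.5
Σ = 676.5
Area = |Σ|/2 = 338.25.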